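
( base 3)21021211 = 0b1010011000010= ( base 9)7254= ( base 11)3aa1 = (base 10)5314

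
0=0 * 8000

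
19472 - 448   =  19024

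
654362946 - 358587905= 295775041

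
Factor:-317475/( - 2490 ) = 2^( - 1) * 3^1*5^1*17^1 = 255/2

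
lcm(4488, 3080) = 157080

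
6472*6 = 38832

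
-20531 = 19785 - 40316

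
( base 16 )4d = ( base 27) 2n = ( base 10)77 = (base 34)29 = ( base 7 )140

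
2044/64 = 511/16 = 31.94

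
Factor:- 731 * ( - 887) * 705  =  457119885 = 3^1*5^1*17^1*43^1*47^1*887^1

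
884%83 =54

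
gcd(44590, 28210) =910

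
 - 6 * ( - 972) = 5832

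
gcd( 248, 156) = 4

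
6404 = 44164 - 37760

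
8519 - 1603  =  6916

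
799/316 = 2 + 167/316=2.53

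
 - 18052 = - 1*18052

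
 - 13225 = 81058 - 94283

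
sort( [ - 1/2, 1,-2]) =[  -  2,-1/2,  1]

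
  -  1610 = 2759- 4369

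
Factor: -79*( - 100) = 7900 = 2^2*5^2*79^1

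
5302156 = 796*6661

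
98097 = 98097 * 1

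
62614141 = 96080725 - 33466584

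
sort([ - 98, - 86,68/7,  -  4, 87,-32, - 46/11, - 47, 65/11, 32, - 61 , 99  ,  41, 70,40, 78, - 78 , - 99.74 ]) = [  -  99.74, - 98,-86,-78 , - 61, - 47, - 32,  -  46/11, - 4,65/11 , 68/7, 32 , 40, 41,  70, 78,87, 99 ] 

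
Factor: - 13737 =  - 3^1 *19^1*241^1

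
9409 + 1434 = 10843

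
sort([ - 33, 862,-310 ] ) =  [ - 310, - 33,862]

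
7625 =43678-36053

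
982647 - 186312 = 796335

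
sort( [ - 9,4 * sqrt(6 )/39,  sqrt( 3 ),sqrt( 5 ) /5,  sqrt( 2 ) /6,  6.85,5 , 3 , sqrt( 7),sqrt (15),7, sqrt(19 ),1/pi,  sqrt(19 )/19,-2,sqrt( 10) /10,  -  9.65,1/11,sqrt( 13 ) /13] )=[-9.65, - 9,-2,1/11,sqrt(19)/19, sqrt( 2)/6,4 * sqrt (6 ) /39, sqrt( 13 )/13,sqrt(10) /10,1/pi, sqrt( 5 )/5,sqrt(3),sqrt (7),3,sqrt( 15)  ,  sqrt( 19) , 5,6.85,7 ] 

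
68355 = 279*245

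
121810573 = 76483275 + 45327298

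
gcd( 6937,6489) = 7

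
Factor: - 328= - 2^3*41^1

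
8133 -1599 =6534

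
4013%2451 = 1562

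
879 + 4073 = 4952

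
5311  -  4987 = 324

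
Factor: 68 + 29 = 97^1=97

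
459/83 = 5 + 44/83 = 5.53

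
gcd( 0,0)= 0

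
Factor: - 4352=-2^8 * 17^1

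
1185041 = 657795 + 527246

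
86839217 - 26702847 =60136370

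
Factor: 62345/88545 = 12469/17709  =  3^ ( - 1)*37^1*337^1*5903^ ( - 1) 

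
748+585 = 1333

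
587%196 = 195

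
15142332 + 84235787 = 99378119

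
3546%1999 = 1547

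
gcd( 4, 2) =2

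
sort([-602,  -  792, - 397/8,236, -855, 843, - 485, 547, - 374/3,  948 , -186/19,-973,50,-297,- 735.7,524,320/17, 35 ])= [ -973,-855, - 792, - 735.7,  -  602, -485, - 297,-374/3,-397/8,-186/19, 320/17,35, 50,236,524,547,843, 948 ] 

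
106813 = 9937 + 96876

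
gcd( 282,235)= 47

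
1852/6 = 926/3 = 308.67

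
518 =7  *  74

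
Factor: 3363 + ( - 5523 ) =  - 2^4 * 3^3*5^1= - 2160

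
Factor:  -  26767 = -13^1*29^1 * 71^1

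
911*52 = 47372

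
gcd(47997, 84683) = 1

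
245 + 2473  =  2718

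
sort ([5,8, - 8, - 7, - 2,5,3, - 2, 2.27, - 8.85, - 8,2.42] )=[ - 8.85, - 8, - 8 ,-7, - 2,  -  2,2.27,2.42,3, 5 , 5 , 8] 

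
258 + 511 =769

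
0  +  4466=4466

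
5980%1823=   511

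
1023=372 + 651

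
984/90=164/15 = 10.93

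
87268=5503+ 81765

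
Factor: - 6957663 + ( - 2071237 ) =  - 9028900 = - 2^2 * 5^2 *90289^1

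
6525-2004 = 4521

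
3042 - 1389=1653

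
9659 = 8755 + 904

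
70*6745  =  472150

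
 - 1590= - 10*159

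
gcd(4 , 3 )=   1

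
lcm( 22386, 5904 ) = 537264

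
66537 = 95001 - 28464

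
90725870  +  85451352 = 176177222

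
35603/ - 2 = -35603/2 = - 17801.50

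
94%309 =94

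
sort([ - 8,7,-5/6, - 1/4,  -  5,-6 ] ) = [ - 8 , - 6,-5,-5/6,  -  1/4,7]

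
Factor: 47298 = 2^1  *  3^1*7883^1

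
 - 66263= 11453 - 77716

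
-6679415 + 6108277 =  - 571138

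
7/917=1/131  =  0.01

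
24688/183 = 24688/183= 134.91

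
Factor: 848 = 2^4 * 53^1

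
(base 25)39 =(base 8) 124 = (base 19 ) 48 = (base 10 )84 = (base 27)33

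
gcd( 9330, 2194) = 2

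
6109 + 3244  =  9353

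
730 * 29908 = 21832840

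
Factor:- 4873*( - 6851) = 11^1*13^1*17^1*31^1*443^1 = 33384923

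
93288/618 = 150 + 98/103 = 150.95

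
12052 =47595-35543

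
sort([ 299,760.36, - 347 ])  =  [ - 347,299,760.36] 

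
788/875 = 788/875 = 0.90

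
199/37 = 5 + 14/37 = 5.38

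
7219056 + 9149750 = 16368806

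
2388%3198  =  2388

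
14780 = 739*20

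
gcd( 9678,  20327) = 1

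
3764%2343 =1421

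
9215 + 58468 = 67683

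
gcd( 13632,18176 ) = 4544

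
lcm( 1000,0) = 0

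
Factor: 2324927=11^1*  241^1*877^1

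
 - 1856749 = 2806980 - 4663729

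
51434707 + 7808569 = 59243276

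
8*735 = 5880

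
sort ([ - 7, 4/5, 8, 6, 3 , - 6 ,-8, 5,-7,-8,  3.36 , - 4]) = [-8, - 8, - 7, - 7, - 6, - 4, 4/5 , 3, 3.36, 5,6, 8]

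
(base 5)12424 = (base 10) 989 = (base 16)3dd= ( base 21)252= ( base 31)10S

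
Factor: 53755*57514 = 3091665070 = 2^1*5^1*13^1*149^1*193^1 * 827^1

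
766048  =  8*95756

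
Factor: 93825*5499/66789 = 57327075/7421 = 3^3*5^2 * 13^1 * 41^(  -  1 )*47^1*139^1*181^ (-1 ) 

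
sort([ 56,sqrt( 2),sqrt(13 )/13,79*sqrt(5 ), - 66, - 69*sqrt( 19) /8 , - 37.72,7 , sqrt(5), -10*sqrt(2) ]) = [-66 , - 37.72, - 69*sqrt(19 )/8, - 10*sqrt (2),sqrt( 13 )/13 , sqrt( 2),sqrt(5 ) , 7 , 56,79*sqrt(5)]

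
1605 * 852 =1367460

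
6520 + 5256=11776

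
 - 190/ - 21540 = 19/2154 = 0.01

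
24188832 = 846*28592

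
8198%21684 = 8198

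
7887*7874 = 62102238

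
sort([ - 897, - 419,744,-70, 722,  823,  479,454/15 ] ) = [ - 897,-419, - 70,454/15,479, 722, 744,823] 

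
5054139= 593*8523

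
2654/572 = 4 + 183/286 = 4.64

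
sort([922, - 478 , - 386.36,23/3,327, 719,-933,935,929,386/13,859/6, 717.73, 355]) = [ - 933, - 478, - 386.36,  23/3,  386/13, 859/6, 327  ,  355,717.73, 719 , 922, 929, 935]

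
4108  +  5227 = 9335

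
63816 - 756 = 63060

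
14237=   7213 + 7024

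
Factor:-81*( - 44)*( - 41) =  - 2^2 * 3^4*11^1* 41^1 = - 146124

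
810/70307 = 810/70307 = 0.01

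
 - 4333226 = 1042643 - 5375869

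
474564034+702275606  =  1176839640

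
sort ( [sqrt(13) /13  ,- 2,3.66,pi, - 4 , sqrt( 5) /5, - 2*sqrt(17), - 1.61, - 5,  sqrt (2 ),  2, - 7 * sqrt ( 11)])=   [ - 7*sqrt(11 ), - 2*sqrt ( 17), - 5, - 4, - 2, - 1.61, sqrt (13 ) /13,sqrt(5)/5,  sqrt( 2),2,pi,3.66]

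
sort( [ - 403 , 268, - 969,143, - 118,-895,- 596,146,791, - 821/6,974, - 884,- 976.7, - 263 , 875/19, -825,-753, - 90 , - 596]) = [ - 976.7, - 969, - 895, - 884,-825 , - 753, - 596, - 596 , - 403, - 263, - 821/6, - 118, - 90,875/19,143,146,268, 791,974]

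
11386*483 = 5499438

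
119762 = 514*233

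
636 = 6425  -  5789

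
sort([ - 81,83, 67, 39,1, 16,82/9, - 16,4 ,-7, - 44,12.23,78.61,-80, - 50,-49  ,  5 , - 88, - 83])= [-88,-83, - 81, - 80,  -  50, - 49, - 44,  -  16, - 7,1,4,5,82/9, 12.23, 16,39, 67  ,  78.61,83] 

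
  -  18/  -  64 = 9/32 =0.28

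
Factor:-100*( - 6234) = 2^3*3^1 *5^2* 1039^1 = 623400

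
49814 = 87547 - 37733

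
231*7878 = 1819818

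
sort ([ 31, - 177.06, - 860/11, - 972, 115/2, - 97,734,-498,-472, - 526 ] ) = [ - 972, - 526,  -  498, - 472, - 177.06, - 97 , - 860/11,31,115/2, 734]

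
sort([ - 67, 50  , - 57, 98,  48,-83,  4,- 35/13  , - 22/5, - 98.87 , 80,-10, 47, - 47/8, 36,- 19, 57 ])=[ - 98.87,-83,  -  67,-57 , - 19 ,- 10, - 47/8 ,  -  22/5, - 35/13, 4,36, 47,48, 50 , 57 , 80,98]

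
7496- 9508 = -2012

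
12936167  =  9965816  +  2970351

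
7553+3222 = 10775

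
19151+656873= 676024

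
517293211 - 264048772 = 253244439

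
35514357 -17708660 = 17805697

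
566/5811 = 566/5811=0.10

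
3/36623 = 3/36623 = 0.00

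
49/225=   49/225  =  0.22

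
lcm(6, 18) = 18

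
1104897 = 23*48039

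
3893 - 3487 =406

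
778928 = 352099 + 426829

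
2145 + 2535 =4680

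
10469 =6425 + 4044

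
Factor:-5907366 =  - 2^1*3^2*19^1*23^1*751^1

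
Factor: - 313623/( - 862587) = 11^(-1 ) * 8713^ ( - 1 )*34847^1 = 34847/95843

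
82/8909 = 82/8909 = 0.01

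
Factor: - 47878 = - 2^1*37^1*647^1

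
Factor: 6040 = 2^3*5^1 * 151^1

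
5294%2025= 1244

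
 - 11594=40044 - 51638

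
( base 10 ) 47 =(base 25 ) 1M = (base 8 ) 57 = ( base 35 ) 1C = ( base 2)101111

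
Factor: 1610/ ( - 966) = -5/3 = - 3^ (-1 )*5^1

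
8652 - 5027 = 3625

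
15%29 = 15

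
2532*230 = 582360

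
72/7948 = 18/1987 = 0.01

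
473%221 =31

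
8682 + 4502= 13184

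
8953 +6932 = 15885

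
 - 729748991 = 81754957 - 811503948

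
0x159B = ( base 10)5531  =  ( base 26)84J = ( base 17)1226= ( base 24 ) 9eb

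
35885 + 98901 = 134786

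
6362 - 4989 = 1373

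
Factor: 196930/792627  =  2^1*3^( - 1 )*5^1*11^(-1)* 47^1*419^1*24019^( - 1)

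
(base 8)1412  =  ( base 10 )778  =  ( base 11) 648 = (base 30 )PS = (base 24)18A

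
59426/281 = 211  +  135/281= 211.48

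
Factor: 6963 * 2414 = 16808682 = 2^1 * 3^1 * 11^1*17^1*  71^1 * 211^1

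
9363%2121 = 879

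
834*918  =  765612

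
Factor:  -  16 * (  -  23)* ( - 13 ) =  - 2^4*13^1*23^1 = - 4784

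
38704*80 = 3096320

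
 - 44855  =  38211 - 83066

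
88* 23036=2027168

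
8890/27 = 8890/27  =  329.26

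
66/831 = 22/277 =0.08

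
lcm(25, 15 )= 75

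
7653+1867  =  9520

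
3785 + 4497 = 8282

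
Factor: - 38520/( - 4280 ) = 3^2  =  9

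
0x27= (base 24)1f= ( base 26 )1D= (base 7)54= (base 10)39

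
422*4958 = 2092276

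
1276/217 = 5  +  191/217 = 5.88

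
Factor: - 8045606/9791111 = - 2^1*11^(-1 ) * 113^( -1) * 7877^ ( -1) * 4022803^1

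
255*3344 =852720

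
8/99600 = 1/12450 =0.00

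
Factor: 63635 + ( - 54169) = 2^1*4733^1  =  9466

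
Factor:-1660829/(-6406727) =89^1*18661^1* 6406727^(- 1)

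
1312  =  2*656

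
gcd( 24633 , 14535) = 153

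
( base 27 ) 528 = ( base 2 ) 111001111011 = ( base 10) 3707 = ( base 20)957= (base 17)CE1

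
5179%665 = 524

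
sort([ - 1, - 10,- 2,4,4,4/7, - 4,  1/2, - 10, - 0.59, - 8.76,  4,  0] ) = [ - 10, - 10, - 8.76, - 4, - 2, - 1, - 0.59, 0,1/2,4/7 , 4,4, 4]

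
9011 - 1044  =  7967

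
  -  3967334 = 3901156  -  7868490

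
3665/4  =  916+1/4 = 916.25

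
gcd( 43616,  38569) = 1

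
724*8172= 5916528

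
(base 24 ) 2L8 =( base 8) 3200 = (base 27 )27H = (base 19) 4bb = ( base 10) 1664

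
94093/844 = 94093/844  =  111.48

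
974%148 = 86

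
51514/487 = 105 + 379/487 = 105.78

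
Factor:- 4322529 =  - 3^2*331^1 * 1451^1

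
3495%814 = 239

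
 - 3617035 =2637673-6254708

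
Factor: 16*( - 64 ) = -2^10=-1024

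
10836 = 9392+1444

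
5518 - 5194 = 324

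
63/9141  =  21/3047=0.01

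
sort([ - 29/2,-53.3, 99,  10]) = [-53.3, - 29/2, 10, 99] 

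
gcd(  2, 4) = 2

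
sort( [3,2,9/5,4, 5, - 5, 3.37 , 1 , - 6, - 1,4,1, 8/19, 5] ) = [ - 6 ,- 5, - 1, 8/19,1,1, 9/5,2,3,3.37, 4, 4, 5, 5]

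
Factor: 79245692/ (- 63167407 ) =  - 2^2*23^( - 1)* 211^1*93893^1*2746409^ ( - 1 )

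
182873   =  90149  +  92724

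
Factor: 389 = 389^1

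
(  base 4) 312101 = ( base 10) 3473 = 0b110110010001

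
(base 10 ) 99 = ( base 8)143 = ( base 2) 1100011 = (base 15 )69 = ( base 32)33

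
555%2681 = 555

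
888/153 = 5 + 41/51 = 5.80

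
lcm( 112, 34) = 1904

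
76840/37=2076 + 28/37=2076.76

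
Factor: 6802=2^1*19^1 * 179^1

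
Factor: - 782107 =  - 782107^1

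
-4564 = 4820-9384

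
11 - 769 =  -758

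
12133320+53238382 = 65371702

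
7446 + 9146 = 16592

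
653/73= 653/73 = 8.95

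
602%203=196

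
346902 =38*9129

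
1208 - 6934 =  - 5726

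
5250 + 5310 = 10560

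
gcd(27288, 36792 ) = 72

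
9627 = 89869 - 80242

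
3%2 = 1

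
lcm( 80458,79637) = 7804426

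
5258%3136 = 2122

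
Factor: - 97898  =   - 2^1*31^1* 1579^1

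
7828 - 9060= - 1232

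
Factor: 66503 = 73^1*911^1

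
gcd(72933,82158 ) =3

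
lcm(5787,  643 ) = 5787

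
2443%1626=817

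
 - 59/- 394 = 59/394 =0.15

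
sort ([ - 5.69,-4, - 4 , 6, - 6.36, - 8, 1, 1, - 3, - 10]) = [ - 10, - 8, - 6.36, - 5.69, - 4, - 4,  -  3,1, 1, 6 ] 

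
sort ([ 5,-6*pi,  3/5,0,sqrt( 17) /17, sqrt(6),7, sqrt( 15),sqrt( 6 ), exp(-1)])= [ - 6 * pi,0,sqrt ( 17) /17 , exp(  -  1),3/5, sqrt(6), sqrt(6 ),sqrt( 15), 5,7]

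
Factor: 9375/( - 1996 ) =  - 2^( - 2 ) *3^1*5^5*499^( - 1)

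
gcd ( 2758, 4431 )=7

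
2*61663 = 123326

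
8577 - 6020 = 2557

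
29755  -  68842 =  - 39087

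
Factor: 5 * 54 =2^1*3^3*5^1 = 270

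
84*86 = 7224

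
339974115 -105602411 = 234371704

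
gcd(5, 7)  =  1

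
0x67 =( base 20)53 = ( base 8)147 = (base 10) 103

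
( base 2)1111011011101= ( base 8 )17335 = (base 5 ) 223101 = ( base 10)7901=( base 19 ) 12GG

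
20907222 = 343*60954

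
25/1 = 25 = 25.00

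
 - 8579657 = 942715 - 9522372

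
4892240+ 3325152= 8217392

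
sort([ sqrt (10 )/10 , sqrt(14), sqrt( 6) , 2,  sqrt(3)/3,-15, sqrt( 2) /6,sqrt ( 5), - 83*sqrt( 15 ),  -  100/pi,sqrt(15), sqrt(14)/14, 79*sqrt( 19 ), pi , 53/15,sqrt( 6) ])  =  [ - 83 * sqrt( 15),  -  100/pi,  -  15, sqrt( 2 ) /6 , sqrt( 14) /14, sqrt (10)/10,sqrt( 3 )/3, 2,sqrt( 5), sqrt( 6 ), sqrt(6), pi, 53/15, sqrt( 14) , sqrt(15) , 79 * sqrt( 19 ) ]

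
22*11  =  242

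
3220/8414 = 230/601 = 0.38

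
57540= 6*9590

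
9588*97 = 930036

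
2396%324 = 128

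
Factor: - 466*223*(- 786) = 81679548 = 2^2*3^1*131^1*223^1 * 233^1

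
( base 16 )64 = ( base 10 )100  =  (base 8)144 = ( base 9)121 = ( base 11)91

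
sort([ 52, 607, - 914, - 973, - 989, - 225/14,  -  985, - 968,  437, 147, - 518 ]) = [ - 989,- 985, - 973 , - 968, - 914, - 518, - 225/14, 52, 147,437,607 ]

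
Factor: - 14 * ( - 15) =2^1*3^1*5^1 * 7^1 =210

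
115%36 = 7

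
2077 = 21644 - 19567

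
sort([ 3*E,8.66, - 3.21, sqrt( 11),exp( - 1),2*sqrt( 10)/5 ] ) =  [ - 3.21,exp( - 1), 2 * sqrt( 10)/5,sqrt( 11) , 3*E,  8.66 ] 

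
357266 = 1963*182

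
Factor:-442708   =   - 2^2*7^1*97^1*163^1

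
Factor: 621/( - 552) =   -  2^(-3) * 3^2 = -9/8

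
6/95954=3/47977 = 0.00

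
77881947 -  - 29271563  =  107153510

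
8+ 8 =16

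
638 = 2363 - 1725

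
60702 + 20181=80883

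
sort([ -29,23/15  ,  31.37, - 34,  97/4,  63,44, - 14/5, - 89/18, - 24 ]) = [ - 34, - 29,  -  24, - 89/18,  -  14/5,23/15, 97/4,31.37,44  ,  63 ]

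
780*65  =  50700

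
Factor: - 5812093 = - 7^1*29^1*28631^1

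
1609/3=536 + 1/3 = 536.33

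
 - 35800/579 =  - 62+98/579 = -  61.83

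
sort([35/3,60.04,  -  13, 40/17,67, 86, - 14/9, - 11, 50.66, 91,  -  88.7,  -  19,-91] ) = [  -  91, - 88.7,  -  19 ,  -  13, - 11,  -  14/9, 40/17, 35/3, 50.66, 60.04, 67, 86, 91]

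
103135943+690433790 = 793569733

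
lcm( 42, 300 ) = 2100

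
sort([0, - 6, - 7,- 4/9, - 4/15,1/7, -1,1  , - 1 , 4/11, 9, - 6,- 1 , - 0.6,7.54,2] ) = [ - 7, - 6, - 6, - 1, - 1,- 1, - 0.6, - 4/9, - 4/15, 0, 1/7,4/11, 1,2,  7.54 , 9 ]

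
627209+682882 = 1310091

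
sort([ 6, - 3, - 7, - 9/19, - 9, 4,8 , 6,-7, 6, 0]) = [ - 9  , - 7, - 7,-3, - 9/19, 0, 4, 6,6,6, 8 ]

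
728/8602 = 364/4301= 0.08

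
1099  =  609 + 490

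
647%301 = 45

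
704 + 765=1469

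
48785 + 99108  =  147893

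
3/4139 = 3/4139=0.00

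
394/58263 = 394/58263 = 0.01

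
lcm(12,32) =96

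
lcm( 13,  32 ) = 416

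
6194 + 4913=11107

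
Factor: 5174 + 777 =5951 = 11^1*541^1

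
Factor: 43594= 2^1*71^1*307^1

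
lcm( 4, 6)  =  12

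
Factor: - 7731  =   - 3^2*859^1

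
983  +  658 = 1641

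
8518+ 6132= 14650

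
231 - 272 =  -41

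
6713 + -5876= 837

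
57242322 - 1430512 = 55811810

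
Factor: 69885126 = 2^1*3^3*1294169^1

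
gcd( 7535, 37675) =7535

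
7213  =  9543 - 2330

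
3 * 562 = 1686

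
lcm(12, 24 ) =24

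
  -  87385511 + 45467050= - 41918461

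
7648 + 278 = 7926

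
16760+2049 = 18809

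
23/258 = 23/258 = 0.09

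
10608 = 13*816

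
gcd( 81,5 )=1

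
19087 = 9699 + 9388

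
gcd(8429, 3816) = 1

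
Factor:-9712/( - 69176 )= 2^1*607^1*8647^ (- 1) = 1214/8647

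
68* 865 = 58820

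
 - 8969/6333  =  -8969/6333 = - 1.42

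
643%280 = 83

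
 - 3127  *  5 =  - 15635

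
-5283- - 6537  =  1254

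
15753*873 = 13752369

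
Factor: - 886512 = - 2^4 * 3^1*11^1*23^1*73^1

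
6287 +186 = 6473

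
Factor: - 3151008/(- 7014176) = 3^3*7^1*13^( - 2)*521^1*1297^( - 1) =98469/219193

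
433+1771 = 2204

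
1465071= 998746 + 466325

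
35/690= 7/138 = 0.05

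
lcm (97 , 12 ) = 1164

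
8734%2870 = 124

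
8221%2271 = 1408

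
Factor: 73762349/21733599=3^( - 1)*17^( - 1) *37^1*47^ ( - 1 )*83^1*9067^( - 1)*24019^1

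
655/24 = 27 + 7/24=27.29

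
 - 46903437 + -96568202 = -143471639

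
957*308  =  294756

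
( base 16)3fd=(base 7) 2656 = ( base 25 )1FL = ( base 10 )1021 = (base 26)1D7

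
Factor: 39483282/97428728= 2^( - 2)*3^1*17^1 * 269^1*1439^1*12178591^(  -  1 ) = 19741641/48714364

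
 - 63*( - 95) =5985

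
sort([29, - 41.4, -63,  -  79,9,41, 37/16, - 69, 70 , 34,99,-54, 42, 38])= [ - 79, - 69, - 63,  -  54, - 41.4,  37/16,9, 29,  34,38,41,42,70,  99 ] 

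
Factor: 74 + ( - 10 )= 2^6 = 64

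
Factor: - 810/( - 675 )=2^1*3^1*5^( - 1 ) =6/5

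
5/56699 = 5/56699 = 0.00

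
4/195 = 4/195 = 0.02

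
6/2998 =3/1499= 0.00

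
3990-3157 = 833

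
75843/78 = 25281/26  =  972.35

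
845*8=6760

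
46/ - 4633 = -1 + 4587/4633 = - 0.01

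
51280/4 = 12820 = 12820.00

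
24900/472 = 52 + 89/118 =52.75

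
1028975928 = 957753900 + 71222028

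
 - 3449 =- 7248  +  3799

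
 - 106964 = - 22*4862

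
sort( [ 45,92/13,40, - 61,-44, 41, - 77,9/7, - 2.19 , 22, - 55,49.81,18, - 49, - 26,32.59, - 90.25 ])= [ - 90.25, -77, - 61, - 55,  -  49, - 44,-26, - 2.19,9/7 , 92/13 , 18, 22, 32.59,  40 , 41,  45, 49.81 ] 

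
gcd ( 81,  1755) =27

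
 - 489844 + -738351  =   - 1228195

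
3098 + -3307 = - 209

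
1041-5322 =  -4281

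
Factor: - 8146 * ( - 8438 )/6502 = 2^1*3251^( - 1 )*4073^1 * 4219^1 = 34367974/3251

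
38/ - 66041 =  - 1 + 66003/66041 = - 0.00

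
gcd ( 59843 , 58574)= 1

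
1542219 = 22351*69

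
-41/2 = - 41/2= - 20.50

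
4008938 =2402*1669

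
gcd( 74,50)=2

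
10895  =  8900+1995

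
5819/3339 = 5819/3339 = 1.74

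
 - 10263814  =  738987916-749251730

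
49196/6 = 24598/3 = 8199.33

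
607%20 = 7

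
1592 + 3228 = 4820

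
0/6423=0= 0.00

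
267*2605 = 695535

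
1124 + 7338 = 8462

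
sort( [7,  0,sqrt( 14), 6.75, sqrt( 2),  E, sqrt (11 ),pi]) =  [0,sqrt( 2 ),E, pi , sqrt(11),sqrt(14),6.75, 7 ]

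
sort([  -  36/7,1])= [-36/7,1]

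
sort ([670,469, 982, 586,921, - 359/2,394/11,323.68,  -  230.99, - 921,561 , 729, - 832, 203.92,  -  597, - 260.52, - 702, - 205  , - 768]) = [ - 921, - 832, -768,-702,-597,-260.52, - 230.99,-205, - 359/2, 394/11,203.92,323.68,469,561,586,670,729,  921,982 ]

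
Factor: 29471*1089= 3^2*11^2*13^1*2267^1   =  32093919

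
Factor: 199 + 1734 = 1933^1 = 1933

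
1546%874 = 672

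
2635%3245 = 2635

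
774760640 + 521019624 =1295780264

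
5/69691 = 5/69691= 0.00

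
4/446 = 2/223  =  0.01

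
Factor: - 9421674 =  - 2^1*3^1*23^1*67^1 * 1019^1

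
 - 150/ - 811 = 150/811 = 0.18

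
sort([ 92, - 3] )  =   [ - 3 , 92]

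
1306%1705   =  1306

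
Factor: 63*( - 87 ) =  - 5481 = - 3^3*7^1*29^1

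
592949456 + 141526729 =734476185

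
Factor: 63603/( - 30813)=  - 3^1*37^1*191^1 * 10271^( - 1 ) = - 21201/10271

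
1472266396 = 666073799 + 806192597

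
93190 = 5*18638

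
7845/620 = 1569/124  =  12.65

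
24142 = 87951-63809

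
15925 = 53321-37396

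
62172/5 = 12434 + 2/5 = 12434.40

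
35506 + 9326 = 44832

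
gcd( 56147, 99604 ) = 1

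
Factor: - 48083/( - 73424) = 2^( - 4)*7^1* 13^( - 1)*353^( - 1)*6869^1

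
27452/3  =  27452/3 = 9150.67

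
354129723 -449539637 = -95409914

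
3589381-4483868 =  -  894487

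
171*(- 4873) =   -  833283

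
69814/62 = 34907/31 =1126.03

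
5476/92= 59 + 12/23 = 59.52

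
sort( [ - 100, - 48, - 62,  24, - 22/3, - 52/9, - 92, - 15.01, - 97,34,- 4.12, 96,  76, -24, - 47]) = [ - 100, - 97, - 92,-62, - 48, - 47, - 24 , - 15.01, - 22/3, - 52/9 , - 4.12,24, 34, 76,96] 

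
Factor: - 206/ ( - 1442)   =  1/7 = 7^(-1)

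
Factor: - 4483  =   - 4483^1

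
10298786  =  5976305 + 4322481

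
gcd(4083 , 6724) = 1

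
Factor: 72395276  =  2^2*18098819^1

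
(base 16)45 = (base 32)25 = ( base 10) 69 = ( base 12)59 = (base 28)2d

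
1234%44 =2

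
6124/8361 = 6124/8361  =  0.73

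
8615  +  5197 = 13812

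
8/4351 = 8/4351 =0.00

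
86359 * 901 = 77809459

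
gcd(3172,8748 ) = 4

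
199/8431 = 199/8431 =0.02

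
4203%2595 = 1608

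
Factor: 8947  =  23^1*389^1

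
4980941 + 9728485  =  14709426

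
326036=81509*4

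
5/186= 5/186  =  0.03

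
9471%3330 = 2811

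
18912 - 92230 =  - 73318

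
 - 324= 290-614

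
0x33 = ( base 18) 2F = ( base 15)36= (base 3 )1220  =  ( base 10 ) 51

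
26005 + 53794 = 79799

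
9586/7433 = 9586/7433 = 1.29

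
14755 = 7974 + 6781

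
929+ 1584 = 2513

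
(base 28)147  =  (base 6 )4103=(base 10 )903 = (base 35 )PS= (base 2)1110000111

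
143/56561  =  143/56561=0.00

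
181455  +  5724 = 187179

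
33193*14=464702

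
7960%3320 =1320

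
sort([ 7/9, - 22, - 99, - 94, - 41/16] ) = [ - 99,-94, - 22, - 41/16,  7/9] 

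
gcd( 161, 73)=1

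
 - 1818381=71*(-25611) 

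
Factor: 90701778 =2^1*3^1*  599^1*25237^1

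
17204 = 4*4301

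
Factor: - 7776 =-2^5*3^5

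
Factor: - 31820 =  - 2^2*5^1 * 37^1*43^1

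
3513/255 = 1171/85 = 13.78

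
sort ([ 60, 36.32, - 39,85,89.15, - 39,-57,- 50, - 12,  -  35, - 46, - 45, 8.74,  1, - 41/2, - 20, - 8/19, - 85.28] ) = [ - 85.28, - 57, - 50, - 46, - 45, - 39, - 39, - 35, - 41/2, - 20, - 12 , -8/19, 1, 8.74,36.32,60,85, 89.15] 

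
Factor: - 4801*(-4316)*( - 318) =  - 6589314888= - 2^3*3^1 * 13^1 * 53^1*83^1*4801^1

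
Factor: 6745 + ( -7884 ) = -17^1*67^1 = - 1139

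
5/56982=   5/56982 = 0.00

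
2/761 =2/761 = 0.00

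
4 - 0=4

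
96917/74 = 96917/74 = 1309.69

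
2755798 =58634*47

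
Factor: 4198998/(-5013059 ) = - 2^1*3^1*197^(  -  1)*739^1 *947^1*25447^(  -  1)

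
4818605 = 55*87611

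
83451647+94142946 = 177594593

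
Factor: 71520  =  2^5*3^1*5^1*149^1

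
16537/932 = 16537/932 = 17.74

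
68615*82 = 5626430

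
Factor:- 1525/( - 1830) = 5/6 = 2^(-1 )  *3^(  -  1)*5^1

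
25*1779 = 44475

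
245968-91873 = 154095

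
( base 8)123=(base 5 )313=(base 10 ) 83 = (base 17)4F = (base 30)2n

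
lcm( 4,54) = 108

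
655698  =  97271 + 558427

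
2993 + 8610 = 11603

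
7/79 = 7/79 = 0.09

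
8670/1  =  8670   =  8670.00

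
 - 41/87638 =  - 1+87597/87638 = - 0.00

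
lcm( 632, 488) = 38552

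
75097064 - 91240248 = - 16143184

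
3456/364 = 9 + 45/91 = 9.49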